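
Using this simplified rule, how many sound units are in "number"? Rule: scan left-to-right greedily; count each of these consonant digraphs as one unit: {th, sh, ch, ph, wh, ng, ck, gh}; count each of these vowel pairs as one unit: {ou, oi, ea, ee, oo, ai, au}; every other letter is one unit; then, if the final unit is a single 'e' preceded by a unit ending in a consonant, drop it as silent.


Word: "number" (6 letters)
Left-to-right scan:
  1. 'n' (letter)
  2. 'u' (letter)
  3. 'm' (letter)
  4. 'b' (letter)
  5. 'e' (letter)
  6. 'r' (letter)
Units from scan: 6
Sound units = 6 units


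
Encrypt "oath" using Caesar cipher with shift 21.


Word: "oath"
Shift: 21
Each letter → (letter + shift) mod 26:
  'o' (14) + 21 = 9 → 'j'
  'a' (0) + 21 = 21 → 'v'
  't' (19) + 21 = 14 → 'o'
  'h' (7) + 21 = 2 → 'c'
Result = "jvoc"


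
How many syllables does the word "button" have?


Word: "button"
Syllable breakdown: but-ton
Counting: 2 parts
= 2 syllables


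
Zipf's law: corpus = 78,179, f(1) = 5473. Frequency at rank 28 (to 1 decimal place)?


Zipf's law: f(r) = f(1) / r
f(1) = 5473
f(28) = 5473 / 28
= 195.5 occurrences


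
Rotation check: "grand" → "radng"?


Word: "grand", Candidate: "radng"
Method: check if candidate is substring of word+word
"grandgrand" contains "radng"? No
Is rotation = No


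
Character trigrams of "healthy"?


Word: "healthy" (length 7)
Number of trigrams = 7 - 3 + 1 = 5
  Position 0: "hea"
  Position 1: "eal"
  Position 2: "alt"
  Position 3: "lth"
  Position 4: "thy"
Trigrams = "hea", "eal", "alt", "lth", "thy"


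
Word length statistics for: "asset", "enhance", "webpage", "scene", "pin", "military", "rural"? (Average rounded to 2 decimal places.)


Lengths: "asset"=5, "enhance"=7, "webpage"=7, "scene"=5, "pin"=3, "military"=8, "rural"=5
Sum = 40, Count = 7
Average = 40/7 = 5.71
= avg=5.71, min=3, max=8


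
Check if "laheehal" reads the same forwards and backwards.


Word: "laheehal"
Reversed: "laheehal"
Forward == Backward? laheehal == laheehal
Palindrome = Yes


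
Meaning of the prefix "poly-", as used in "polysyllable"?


Prefix: poly-
As in: polysyllable -> poly- + syllable
Meaning = many


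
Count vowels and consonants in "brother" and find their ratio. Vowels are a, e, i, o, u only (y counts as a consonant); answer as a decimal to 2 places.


Word: "brother"
Vowels (a,e,i,o,u): 2
Consonants: 5
Ratio = 2/5
= 0.40


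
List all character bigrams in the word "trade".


Word: "trade" (length 5)
Number of bigrams = 5 - 2 + 1 = 4
  Position 0: "tr"
  Position 1: "ra"
  Position 2: "ad"
  Position 3: "de"
Bigrams = "tr", "ra", "ad", "de"


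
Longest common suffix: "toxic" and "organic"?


Word 1: "toxic"
Word 2: "organic"
Comparing from end:
  Pos -1: 'c' == 'c'
  Pos -2: 'i' == 'i'
  Pos -3: 'x' != 'n' (stop)
LCS = "ic" (length 2)


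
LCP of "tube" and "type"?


Word 1: "tube"
Word 2: "type"
Comparing from start:
  Pos 0: 't' == 't'
  Pos 1: 'u' != 'y' (stop)
LCP = "t" (length 1)


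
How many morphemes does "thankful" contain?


Word: "thankful"
Morphemes: thank / -ful
Each morpheme carries meaning
= 2 morphemes


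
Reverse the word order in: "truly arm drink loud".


Original: "truly arm drink loud"
Words (1..n): truly | arm | drink | loud
Reversed (n..1): loud | drink | arm | truly
Result = "loud drink arm truly"


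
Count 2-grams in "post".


Word: "post" (length 4)
Number of 2-grams = length - 2 + 1 = 4 - 2 + 1
= 3


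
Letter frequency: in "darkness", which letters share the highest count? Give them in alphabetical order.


Word: "darkness"
Letter counts:
  'a': 1
  'd': 1
  'e': 1
  'k': 1
  'n': 1
  'r': 1
  's': 2
Maximum count = 2
Most frequent = 's' (2 times each)


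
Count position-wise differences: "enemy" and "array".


Comparing character by character (same length = 5):
  Pos 0: 'e' vs 'a' !=
  Pos 1: 'n' vs 'r' !=
  Pos 2: 'e' vs 'r' !=
  Pos 3: 'm' vs 'a' !=
  Pos 4: 'y' vs 'y' =
Hamming distance = 4


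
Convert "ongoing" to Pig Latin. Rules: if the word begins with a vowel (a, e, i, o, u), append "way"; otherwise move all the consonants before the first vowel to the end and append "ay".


Word: "ongoing"
Starts with vowel → add 'way'
Pig Latin = "ongoingway"


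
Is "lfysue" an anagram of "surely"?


Word 1: "surely" → sorted: elrsuy
Word 2: "lfysue" → sorted: eflsuy
Same letters? elrsuy != eflsuy
Anagram = No


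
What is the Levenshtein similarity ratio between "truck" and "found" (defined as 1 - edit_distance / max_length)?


Word 1: "truck" (length 5)
Word 2: "found" (length 5)
One optimal edit sequence:
  1. substitute 't' -> 'f'  (+1)
  2. substitute 'r' -> 'o'  (+1)
  3. keep 'u'
  4. substitute 'c' -> 'n'  (+1)
  5. substitute 'k' -> 'd'  (+1)
Edit distance = 4
Max length = max(5, 5) = 5
Similarity = 1 - 4/5
= 0.2000


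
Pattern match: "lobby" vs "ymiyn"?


Pattern of "lobby": [0, 1, 2, 2, 3]
Pattern of "ymiyn": [0, 1, 2, 0, 3]
Patterns do not match
Same pattern = No


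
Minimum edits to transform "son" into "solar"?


Word 1: "son" (length 3)
Word 2: "solar" (length 5)
One optimal edit sequence (insert/delete/substitute each cost 1):
  1. keep 's'
  2. keep 'o'
  3. insert 'l'  (+1)
  4. insert 'a'  (+1)
  5. substitute 'n' -> 'r'  (+1)
Total edit operations: 3
Edit distance = 3


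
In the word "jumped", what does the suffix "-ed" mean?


Suffix: -ed
Example: jumped (jump + -ed)
Meaning = past tense


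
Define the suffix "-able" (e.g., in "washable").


Suffix: -able
As in: washable -> wash + -able
Meaning = capable of


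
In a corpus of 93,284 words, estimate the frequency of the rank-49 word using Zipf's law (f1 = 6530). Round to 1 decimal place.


Zipf's law: f(r) = f(1) / r
f(1) = 6530
f(49) = 6530 / 49
= 133.3 occurrences


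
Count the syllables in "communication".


Word: "communication"
Syllable breakdown: com · mu · ni · ca · tion
Counting: 5 parts
= 5 syllables


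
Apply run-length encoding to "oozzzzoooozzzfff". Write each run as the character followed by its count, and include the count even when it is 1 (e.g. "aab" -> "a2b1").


String: "oozzzzoooozzzfff"
Scanning for consecutive runs:
  'o' x 2
  'z' x 4
  'o' x 4
  'z' x 3
  'f' x 3
RLE = "o2z4o4z3f3"


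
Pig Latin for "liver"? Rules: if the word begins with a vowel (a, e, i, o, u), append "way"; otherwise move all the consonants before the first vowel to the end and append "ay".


Word: "liver"
Starts with consonant(s) → move to end, add 'ay'
Consonant cluster: "l"
Pig Latin = "iverlay"


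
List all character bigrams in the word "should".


Word: "should" (length 6)
Number of bigrams = 6 - 2 + 1 = 5
  Position 0: "sh"
  Position 1: "ho"
  Position 2: "ou"
  Position 3: "ul"
  Position 4: "ld"
Bigrams = "sh", "ho", "ou", "ul", "ld"


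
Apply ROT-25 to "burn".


Word: "burn"
Shift: 25
Each letter → (letter + shift) mod 26:
  'b' (1) + 25 = 0 → 'a'
  'u' (20) + 25 = 19 → 't'
  'r' (17) + 25 = 16 → 'q'
  'n' (13) + 25 = 12 → 'm'
Result = "atqm"


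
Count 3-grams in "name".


Word: "name" (length 4)
Number of 3-grams = length - 3 + 1 = 4 - 3 + 1
= 2


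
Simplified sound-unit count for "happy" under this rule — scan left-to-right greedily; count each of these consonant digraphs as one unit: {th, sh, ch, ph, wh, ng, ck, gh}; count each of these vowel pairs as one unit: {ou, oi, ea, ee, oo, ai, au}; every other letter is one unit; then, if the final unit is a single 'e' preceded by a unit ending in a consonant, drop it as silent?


Word: "happy" (5 letters)
Left-to-right scan:
  [1] 'h' (letter)
  [2] 'a' (letter)
  [3] 'p' (letter)
  [4] 'p' (letter)
  [5] 'y' (letter)
Units from scan: 5
Sound units = 5 units


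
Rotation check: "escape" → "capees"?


Word: "escape", Candidate: "capees"
Method: check if candidate is substring of word+word
"escapeescape" contains "capees"? Yes
Is rotation = Yes


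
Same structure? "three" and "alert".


Pattern of "three": [0, 1, 2, 3, 3]
Pattern of "alert": [0, 1, 2, 3, 4]
Patterns do not match
Same pattern = No


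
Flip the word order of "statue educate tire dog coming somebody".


Original: "statue educate tire dog coming somebody"
Words (1..n): statue | educate | tire | dog | coming | somebody
Reversed (n..1): somebody | coming | dog | tire | educate | statue
Result = "somebody coming dog tire educate statue"


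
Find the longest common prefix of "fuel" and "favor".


Word 1: "fuel"
Word 2: "favor"
Comparing from start:
  Pos 0: 'f' == 'f'
  Pos 1: 'u' != 'a' (stop)
LCP = "f" (length 1)


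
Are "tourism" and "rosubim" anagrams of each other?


Word 1: "tourism" → sorted: imorstu
Word 2: "rosubim" → sorted: bimorsu
Same letters? imorstu != bimorsu
Anagram = No


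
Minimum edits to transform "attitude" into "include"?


Word 1: "attitude" (length 8)
Word 2: "include" (length 7)
One optimal edit sequence (insert/delete/substitute each cost 1):
  1. delete 'a'  (+1)
  2. substitute 't' -> 'i'  (+1)
  3. substitute 't' -> 'n'  (+1)
  4. substitute 'i' -> 'c'  (+1)
  5. substitute 't' -> 'l'  (+1)
  6. keep 'u'
  7. keep 'd'
  8. keep 'e'
Total edit operations: 5
Edit distance = 5


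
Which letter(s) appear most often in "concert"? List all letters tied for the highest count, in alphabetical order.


Word: "concert"
Letter counts:
  'c': 2
  'e': 1
  'n': 1
  'o': 1
  'r': 1
  't': 1
Maximum count = 2
Most frequent = 'c' (2 times each)


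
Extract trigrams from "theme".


Word: "theme" (length 5)
Number of trigrams = 5 - 3 + 1 = 3
  Position 0: "the"
  Position 1: "hem"
  Position 2: "eme"
Trigrams = "the", "hem", "eme"


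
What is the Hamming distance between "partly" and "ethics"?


Comparing character by character (same length = 6):
  Pos 0: 'p' vs 'e' !=
  Pos 1: 'a' vs 't' !=
  Pos 2: 'r' vs 'h' !=
  Pos 3: 't' vs 'i' !=
  Pos 4: 'l' vs 'c' !=
  Pos 5: 'y' vs 's' !=
Hamming distance = 6


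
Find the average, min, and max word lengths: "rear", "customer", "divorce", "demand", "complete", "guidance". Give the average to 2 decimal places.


Lengths: "rear"=4, "customer"=8, "divorce"=7, "demand"=6, "complete"=8, "guidance"=8
Sum = 41, Count = 6
Average = 41/6 = 6.83
= avg=6.83, min=4, max=8


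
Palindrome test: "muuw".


Word: "muuw"
Reversed: "wuum"
Forward == Backward? muuw != wuum
Palindrome = No


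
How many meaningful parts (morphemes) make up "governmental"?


Word: "governmental"
Morphemes: govern | -ment | -al
Each morpheme carries meaning
= 3 morphemes


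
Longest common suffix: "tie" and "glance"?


Word 1: "tie"
Word 2: "glance"
Comparing from end:
  Pos -1: 'e' == 'e'
  Pos -2: 'i' != 'c' (stop)
LCS = "e" (length 1)


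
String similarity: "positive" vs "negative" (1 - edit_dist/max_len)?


Word 1: "positive" (length 8)
Word 2: "negative" (length 8)
One optimal edit sequence:
  1. substitute 'p' -> 'n'  (+1)
  2. substitute 'o' -> 'e'  (+1)
  3. substitute 's' -> 'g'  (+1)
  4. substitute 'i' -> 'a'  (+1)
  5. keep 't'
  6. keep 'i'
  7. keep 'v'
  8. keep 'e'
Edit distance = 4
Max length = max(8, 8) = 8
Similarity = 1 - 4/8
= 0.5000


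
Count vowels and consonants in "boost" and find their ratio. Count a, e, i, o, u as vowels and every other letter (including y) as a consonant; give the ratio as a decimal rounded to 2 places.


Word: "boost"
Vowels (a,e,i,o,u): 2
Consonants: 3
Ratio = 2/3
= 0.67


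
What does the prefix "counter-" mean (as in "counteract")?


Prefix: counter-
Example: counteract = counter- + act
Meaning = against / opposite


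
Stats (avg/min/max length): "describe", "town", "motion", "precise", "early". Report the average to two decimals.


Lengths: "describe"=8, "town"=4, "motion"=6, "precise"=7, "early"=5
Sum = 30, Count = 5
Average = 30/5 = 6.00
= avg=6.00, min=4, max=8


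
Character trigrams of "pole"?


Word: "pole" (length 4)
Number of trigrams = 4 - 3 + 1 = 2
  Position 0: "pol"
  Position 1: "ole"
Trigrams = "pol", "ole"


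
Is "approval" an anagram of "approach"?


Word 1: "approach" → sorted: aachoppr
Word 2: "approval" → sorted: aalopprv
Same letters? aachoppr != aalopprv
Anagram = No


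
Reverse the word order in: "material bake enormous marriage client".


Original: "material bake enormous marriage client"
Words (1..n): material | bake | enormous | marriage | client
Reversed (n..1): client | marriage | enormous | bake | material
Result = "client marriage enormous bake material"


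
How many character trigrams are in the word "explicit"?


Word: "explicit" (length 8)
Number of 3-grams = length - 3 + 1 = 8 - 3 + 1
= 6


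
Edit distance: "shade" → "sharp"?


Word 1: "shade" (length 5)
Word 2: "sharp" (length 5)
One optimal edit sequence (insert/delete/substitute each cost 1):
  1. keep 's'
  2. keep 'h'
  3. keep 'a'
  4. substitute 'd' -> 'r'  (+1)
  5. substitute 'e' -> 'p'  (+1)
Total edit operations: 2
Edit distance = 2


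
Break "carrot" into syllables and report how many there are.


Word: "carrot"
Syllable breakdown: car | rot
Counting: 2 parts
= 2 syllables


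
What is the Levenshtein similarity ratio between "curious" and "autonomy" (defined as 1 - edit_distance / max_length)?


Word 1: "curious" (length 7)
Word 2: "autonomy" (length 8)
One optimal edit sequence:
  1. substitute 'c' -> 'a'  (+1)
  2. keep 'u'
  3. insert 't'  (+1)
  4. substitute 'r' -> 'o'  (+1)
  5. substitute 'i' -> 'n'  (+1)
  6. keep 'o'
  7. substitute 'u' -> 'm'  (+1)
  8. substitute 's' -> 'y'  (+1)
Edit distance = 6
Max length = max(7, 8) = 8
Similarity = 1 - 6/8
= 0.2500


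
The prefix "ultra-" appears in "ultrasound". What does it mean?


Prefix: ultra-
Example: ultrasound = ultra- + sound
Meaning = beyond


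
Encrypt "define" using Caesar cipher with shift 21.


Word: "define"
Shift: 21
Each letter → (letter + shift) mod 26:
  'd' (3) + 21 = 24 → 'y'
  'e' (4) + 21 = 25 → 'z'
  'f' (5) + 21 = 0 → 'a'
  'i' (8) + 21 = 3 → 'd'
  'n' (13) + 21 = 8 → 'i'
  'e' (4) + 21 = 25 → 'z'
Result = "yzadiz"


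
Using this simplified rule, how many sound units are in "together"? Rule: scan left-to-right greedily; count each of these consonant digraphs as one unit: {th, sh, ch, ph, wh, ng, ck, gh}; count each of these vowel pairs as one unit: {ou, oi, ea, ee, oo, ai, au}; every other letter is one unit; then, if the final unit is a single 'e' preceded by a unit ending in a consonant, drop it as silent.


Word: "together" (8 letters)
Left-to-right scan:
  1. 't' (letter)
  2. 'o' (letter)
  3. 'g' (letter)
  4. 'e' (letter)
  5. 'th' (digraph)
  6. 'e' (letter)
  7. 'r' (letter)
Units from scan: 7
Sound units = 7 units


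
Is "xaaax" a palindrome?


Word: "xaaax"
Reversed: "xaaax"
Forward == Backward? xaaax == xaaax
Palindrome = Yes


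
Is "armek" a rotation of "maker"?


Word: "maker", Candidate: "armek"
Method: check if candidate is substring of word+word
"makermaker" contains "armek"? No
Is rotation = No


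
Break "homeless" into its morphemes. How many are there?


Word: "homeless"
Morphemes: home / -less
Each morpheme carries meaning
= 2 morphemes


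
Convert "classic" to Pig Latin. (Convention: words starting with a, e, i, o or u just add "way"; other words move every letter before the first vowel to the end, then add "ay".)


Word: "classic"
Starts with consonant(s) → move to end, add 'ay'
Consonant cluster: "cl"
Pig Latin = "assicclay"


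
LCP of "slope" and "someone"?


Word 1: "slope"
Word 2: "someone"
Comparing from start:
  Pos 0: 's' == 's'
  Pos 1: 'l' != 'o' (stop)
LCP = "s" (length 1)


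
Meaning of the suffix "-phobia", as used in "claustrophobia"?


Suffix: -phobia
Example: claustrophobia = claustro- + -phobia
Meaning = fear of


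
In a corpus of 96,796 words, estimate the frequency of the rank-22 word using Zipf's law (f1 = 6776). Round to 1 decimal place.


Zipf's law: f(r) = f(1) / r
f(1) = 6776
f(22) = 6776 / 22
= 308.0 occurrences


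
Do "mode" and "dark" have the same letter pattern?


Pattern of "mode": [0, 1, 2, 3]
Pattern of "dark": [0, 1, 2, 3]
Patterns match
Same pattern = Yes


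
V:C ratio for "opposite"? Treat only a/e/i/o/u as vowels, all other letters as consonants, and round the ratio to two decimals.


Word: "opposite"
Vowels (a,e,i,o,u): 4
Consonants: 4
Ratio = 4/4
= 1.00


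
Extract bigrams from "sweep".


Word: "sweep" (length 5)
Number of bigrams = 5 - 2 + 1 = 4
  Position 0: "sw"
  Position 1: "we"
  Position 2: "ee"
  Position 3: "ep"
Bigrams = "sw", "we", "ee", "ep"


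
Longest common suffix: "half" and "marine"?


Word 1: "half"
Word 2: "marine"
Comparing from end:
  Pos -1: 'f' != 'e' (stop)
LCS = "" (length 0)


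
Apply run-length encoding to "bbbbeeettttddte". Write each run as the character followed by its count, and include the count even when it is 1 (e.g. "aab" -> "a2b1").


String: "bbbbeeettttddte"
Scanning for consecutive runs:
  'b' x 4
  'e' x 3
  't' x 4
  'd' x 2
  't' x 1
  'e' x 1
RLE = "b4e3t4d2t1e1"


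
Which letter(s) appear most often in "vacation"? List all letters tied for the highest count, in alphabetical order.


Word: "vacation"
Letter counts:
  'a': 2
  'c': 1
  'i': 1
  'n': 1
  'o': 1
  't': 1
  'v': 1
Maximum count = 2
Most frequent = 'a' (2 times each)


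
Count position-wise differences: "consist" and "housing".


Comparing character by character (same length = 7):
  Pos 0: 'c' vs 'h' !=
  Pos 1: 'o' vs 'o' =
  Pos 2: 'n' vs 'u' !=
  Pos 3: 's' vs 's' =
  Pos 4: 'i' vs 'i' =
  Pos 5: 's' vs 'n' !=
  Pos 6: 't' vs 'g' !=
Hamming distance = 4


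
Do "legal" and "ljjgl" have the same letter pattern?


Pattern of "legal": [0, 1, 2, 3, 0]
Pattern of "ljjgl": [0, 1, 1, 2, 0]
Patterns do not match
Same pattern = No


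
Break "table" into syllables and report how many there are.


Word: "table"
Syllable breakdown: ta / ble
Counting: 2 parts
= 2 syllables


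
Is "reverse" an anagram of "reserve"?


Word 1: "reserve" → sorted: eeerrsv
Word 2: "reverse" → sorted: eeerrsv
Same letters? eeerrsv == eeerrsv
Anagram = Yes


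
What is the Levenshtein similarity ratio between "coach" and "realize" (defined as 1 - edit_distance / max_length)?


Word 1: "coach" (length 5)
Word 2: "realize" (length 7)
One optimal edit sequence:
  1. substitute 'c' -> 'r'  (+1)
  2. substitute 'o' -> 'e'  (+1)
  3. keep 'a'
  4. insert 'l'  (+1)
  5. insert 'i'  (+1)
  6. substitute 'c' -> 'z'  (+1)
  7. substitute 'h' -> 'e'  (+1)
Edit distance = 6
Max length = max(5, 7) = 7
Similarity = 1 - 6/7
= 0.1429


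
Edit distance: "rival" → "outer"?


Word 1: "rival" (length 5)
Word 2: "outer" (length 5)
One optimal edit sequence (insert/delete/substitute each cost 1):
  1. substitute 'r' -> 'o'  (+1)
  2. substitute 'i' -> 'u'  (+1)
  3. substitute 'v' -> 't'  (+1)
  4. substitute 'a' -> 'e'  (+1)
  5. substitute 'l' -> 'r'  (+1)
Total edit operations: 5
Edit distance = 5


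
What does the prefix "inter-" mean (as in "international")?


Prefix: inter-
Example: international = inter- + national
Meaning = between


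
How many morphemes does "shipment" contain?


Word: "shipment"
Morphemes: ship | -ment
Each morpheme carries meaning
= 2 morphemes


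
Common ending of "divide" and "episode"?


Word 1: "divide"
Word 2: "episode"
Comparing from end:
  Pos -1: 'e' == 'e'
  Pos -2: 'd' == 'd'
  Pos -3: 'i' != 'o' (stop)
LCS = "de" (length 2)


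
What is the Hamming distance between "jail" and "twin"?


Comparing character by character (same length = 4):
  Pos 0: 'j' vs 't' !=
  Pos 1: 'a' vs 'w' !=
  Pos 2: 'i' vs 'i' =
  Pos 3: 'l' vs 'n' !=
Hamming distance = 3


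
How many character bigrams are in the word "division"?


Word: "division" (length 8)
Number of 2-grams = length - 2 + 1 = 8 - 2 + 1
= 7


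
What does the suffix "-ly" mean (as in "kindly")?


Suffix: -ly
As in: kindly -> kind + -ly
Meaning = in a manner


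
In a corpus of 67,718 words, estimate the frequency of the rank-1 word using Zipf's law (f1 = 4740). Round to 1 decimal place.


Zipf's law: f(r) = f(1) / r
f(1) = 4740
f(1) = 4740 / 1
= 4740.0 occurrences


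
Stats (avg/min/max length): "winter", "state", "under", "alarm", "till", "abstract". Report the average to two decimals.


Lengths: "winter"=6, "state"=5, "under"=5, "alarm"=5, "till"=4, "abstract"=8
Sum = 33, Count = 6
Average = 33/6 = 5.50
= avg=5.50, min=4, max=8


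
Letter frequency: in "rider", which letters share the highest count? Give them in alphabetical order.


Word: "rider"
Letter counts:
  'd': 1
  'e': 1
  'i': 1
  'r': 2
Maximum count = 2
Most frequent = 'r' (2 times each)


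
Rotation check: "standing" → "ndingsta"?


Word: "standing", Candidate: "ndingsta"
Method: check if candidate is substring of word+word
"standingstanding" contains "ndingsta"? Yes
Is rotation = Yes


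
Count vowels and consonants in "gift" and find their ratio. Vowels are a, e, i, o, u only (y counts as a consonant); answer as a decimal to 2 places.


Word: "gift"
Vowels (a,e,i,o,u): 1
Consonants: 3
Ratio = 1/3
= 0.33


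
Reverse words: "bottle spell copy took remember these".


Original: "bottle spell copy took remember these"
Words (1..n): bottle | spell | copy | took | remember | these
Reversed (n..1): these | remember | took | copy | spell | bottle
Result = "these remember took copy spell bottle"


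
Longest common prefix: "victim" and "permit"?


Word 1: "victim"
Word 2: "permit"
Comparing from start:
  Pos 0: 'v' != 'p' (stop)
LCP = "" (length 0)


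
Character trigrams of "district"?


Word: "district" (length 8)
Number of trigrams = 8 - 3 + 1 = 6
  Position 0: "dis"
  Position 1: "ist"
  Position 2: "str"
  Position 3: "tri"
  Position 4: "ric"
  Position 5: "ict"
Trigrams = "dis", "ist", "str", "tri", "ric", "ict"


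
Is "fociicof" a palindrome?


Word: "fociicof"
Reversed: "fociicof"
Forward == Backward? fociicof == fociicof
Palindrome = Yes


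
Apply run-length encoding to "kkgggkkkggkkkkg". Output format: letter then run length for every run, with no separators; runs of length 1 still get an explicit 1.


String: "kkgggkkkggkkkkg"
Scanning for consecutive runs:
  'k' x 2
  'g' x 3
  'k' x 3
  'g' x 2
  'k' x 4
  'g' x 1
RLE = "k2g3k3g2k4g1"


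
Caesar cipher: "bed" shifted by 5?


Word: "bed"
Shift: 5
Each letter → (letter + shift) mod 26:
  'b' (1) + 5 = 6 → 'g'
  'e' (4) + 5 = 9 → 'j'
  'd' (3) + 5 = 8 → 'i'
Result = "gji"


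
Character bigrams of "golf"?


Word: "golf" (length 4)
Number of bigrams = 4 - 2 + 1 = 3
  Position 0: "go"
  Position 1: "ol"
  Position 2: "lf"
Bigrams = "go", "ol", "lf"


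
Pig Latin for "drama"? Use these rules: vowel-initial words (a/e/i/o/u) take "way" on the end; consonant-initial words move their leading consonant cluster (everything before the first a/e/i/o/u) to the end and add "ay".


Word: "drama"
Starts with consonant(s) → move to end, add 'ay'
Consonant cluster: "dr"
Pig Latin = "amadray"


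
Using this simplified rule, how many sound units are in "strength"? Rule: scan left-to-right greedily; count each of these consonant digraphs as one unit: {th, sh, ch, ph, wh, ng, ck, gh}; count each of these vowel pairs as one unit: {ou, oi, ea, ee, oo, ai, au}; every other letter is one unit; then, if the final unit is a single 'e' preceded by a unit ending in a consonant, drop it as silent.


Word: "strength" (8 letters)
Left-to-right scan:
  [1] 's' (letter)
  [2] 't' (letter)
  [3] 'r' (letter)
  [4] 'e' (letter)
  [5] 'ng' (digraph)
  [6] 'th' (digraph)
Units from scan: 6
Sound units = 6 units


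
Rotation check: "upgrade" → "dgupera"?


Word: "upgrade", Candidate: "dgupera"
Method: check if candidate is substring of word+word
"upgradeupgrade" contains "dgupera"? No
Is rotation = No


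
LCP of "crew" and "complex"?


Word 1: "crew"
Word 2: "complex"
Comparing from start:
  Pos 0: 'c' == 'c'
  Pos 1: 'r' != 'o' (stop)
LCP = "c" (length 1)


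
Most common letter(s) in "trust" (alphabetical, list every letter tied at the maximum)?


Word: "trust"
Letter counts:
  'r': 1
  's': 1
  't': 2
  'u': 1
Maximum count = 2
Most frequent = 't' (2 times each)


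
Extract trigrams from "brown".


Word: "brown" (length 5)
Number of trigrams = 5 - 3 + 1 = 3
  Position 0: "bro"
  Position 1: "row"
  Position 2: "own"
Trigrams = "bro", "row", "own"


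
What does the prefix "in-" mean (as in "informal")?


Prefix: in-
Example: informal (in- + formal)
Meaning = not / into


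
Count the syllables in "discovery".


Word: "discovery"
Syllable breakdown: dis-cov-er-y
Counting: 4 parts
= 4 syllables


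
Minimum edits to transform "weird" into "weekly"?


Word 1: "weird" (length 5)
Word 2: "weekly" (length 6)
One optimal edit sequence (insert/delete/substitute each cost 1):
  1. keep 'w'
  2. insert 'e'  (+1)
  3. keep 'e'
  4. substitute 'i' -> 'k'  (+1)
  5. substitute 'r' -> 'l'  (+1)
  6. substitute 'd' -> 'y'  (+1)
Total edit operations: 4
Edit distance = 4


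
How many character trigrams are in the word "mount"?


Word: "mount" (length 5)
Number of 3-grams = length - 3 + 1 = 5 - 3 + 1
= 3


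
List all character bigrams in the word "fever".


Word: "fever" (length 5)
Number of bigrams = 5 - 2 + 1 = 4
  Position 0: "fe"
  Position 1: "ev"
  Position 2: "ve"
  Position 3: "er"
Bigrams = "fe", "ev", "ve", "er"


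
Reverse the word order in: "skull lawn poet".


Original: "skull lawn poet"
Words (1..n): skull | lawn | poet
Reversed (n..1): poet | lawn | skull
Result = "poet lawn skull"


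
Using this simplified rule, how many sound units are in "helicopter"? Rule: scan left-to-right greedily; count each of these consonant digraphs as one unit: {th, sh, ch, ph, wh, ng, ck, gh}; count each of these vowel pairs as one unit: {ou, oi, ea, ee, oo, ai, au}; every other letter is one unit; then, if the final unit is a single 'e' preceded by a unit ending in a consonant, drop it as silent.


Word: "helicopter" (10 letters)
Left-to-right scan:
  (1) 'h' (letter)
  (2) 'e' (letter)
  (3) 'l' (letter)
  (4) 'i' (letter)
  (5) 'c' (letter)
  (6) 'o' (letter)
  (7) 'p' (letter)
  (8) 't' (letter)
  (9) 'e' (letter)
  (10) 'r' (letter)
Units from scan: 10
Sound units = 10 units


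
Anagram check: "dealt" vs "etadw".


Word 1: "dealt" → sorted: adelt
Word 2: "etadw" → sorted: adetw
Same letters? adelt != adetw
Anagram = No


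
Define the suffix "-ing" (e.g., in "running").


Suffix: -ing
As in: running -> run + -ing, with a spelling change
Meaning = present participle


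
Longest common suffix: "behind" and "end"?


Word 1: "behind"
Word 2: "end"
Comparing from end:
  Pos -1: 'd' == 'd'
  Pos -2: 'n' == 'n'
  Pos -3: 'i' != 'e' (stop)
LCS = "nd" (length 2)


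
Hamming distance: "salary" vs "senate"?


Comparing character by character (same length = 6):
  Pos 0: 's' vs 's' =
  Pos 1: 'a' vs 'e' !=
  Pos 2: 'l' vs 'n' !=
  Pos 3: 'a' vs 'a' =
  Pos 4: 'r' vs 't' !=
  Pos 5: 'y' vs 'e' !=
Hamming distance = 4


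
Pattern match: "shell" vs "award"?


Pattern of "shell": [0, 1, 2, 3, 3]
Pattern of "award": [0, 1, 0, 2, 3]
Patterns do not match
Same pattern = No


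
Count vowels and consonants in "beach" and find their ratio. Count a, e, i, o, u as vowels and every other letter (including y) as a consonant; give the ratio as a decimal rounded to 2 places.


Word: "beach"
Vowels (a,e,i,o,u): 2
Consonants: 3
Ratio = 2/3
= 0.67


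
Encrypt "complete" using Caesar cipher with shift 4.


Word: "complete"
Shift: 4
Each letter → (letter + shift) mod 26:
  'c' (2) + 4 = 6 → 'g'
  'o' (14) + 4 = 18 → 's'
  'm' (12) + 4 = 16 → 'q'
  'p' (15) + 4 = 19 → 't'
  'l' (11) + 4 = 15 → 'p'
  'e' (4) + 4 = 8 → 'i'
  't' (19) + 4 = 23 → 'x'
  'e' (4) + 4 = 8 → 'i'
Result = "gsqtpixi"


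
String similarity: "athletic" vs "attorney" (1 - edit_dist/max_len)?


Word 1: "athletic" (length 8)
Word 2: "attorney" (length 8)
One optimal edit sequence:
  1. keep 'a'
  2. keep 't'
  3. substitute 'h' -> 't'  (+1)
  4. substitute 'l' -> 'o'  (+1)
  5. substitute 'e' -> 'r'  (+1)
  6. substitute 't' -> 'n'  (+1)
  7. substitute 'i' -> 'e'  (+1)
  8. substitute 'c' -> 'y'  (+1)
Edit distance = 6
Max length = max(8, 8) = 8
Similarity = 1 - 6/8
= 0.2500


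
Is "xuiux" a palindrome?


Word: "xuiux"
Reversed: "xuiux"
Forward == Backward? xuiux == xuiux
Palindrome = Yes


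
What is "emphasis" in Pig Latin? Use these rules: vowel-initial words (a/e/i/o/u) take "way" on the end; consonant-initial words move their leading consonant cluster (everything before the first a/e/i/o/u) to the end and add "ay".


Word: "emphasis"
Starts with vowel → add 'way'
Pig Latin = "emphasisway"


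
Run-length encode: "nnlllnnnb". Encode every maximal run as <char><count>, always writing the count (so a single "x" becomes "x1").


String: "nnlllnnnb"
Scanning for consecutive runs:
  'n' x 2
  'l' x 3
  'n' x 3
  'b' x 1
RLE = "n2l3n3b1"


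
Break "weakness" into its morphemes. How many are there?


Word: "weakness"
Morphemes: weak / -ness
Each morpheme carries meaning
= 2 morphemes


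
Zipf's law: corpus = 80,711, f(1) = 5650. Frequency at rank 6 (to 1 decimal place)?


Zipf's law: f(r) = f(1) / r
f(1) = 5650
f(6) = 5650 / 6
= 941.7 occurrences


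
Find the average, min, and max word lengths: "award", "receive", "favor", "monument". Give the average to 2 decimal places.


Lengths: "award"=5, "receive"=7, "favor"=5, "monument"=8
Sum = 25, Count = 4
Average = 25/4 = 6.25
= avg=6.25, min=5, max=8


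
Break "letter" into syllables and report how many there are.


Word: "letter"
Syllable breakdown: let | ter
Counting: 2 parts
= 2 syllables


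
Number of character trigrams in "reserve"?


Word: "reserve" (length 7)
Number of 3-grams = length - 3 + 1 = 7 - 3 + 1
= 5


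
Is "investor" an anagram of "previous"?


Word 1: "previous" → sorted: eioprsuv
Word 2: "investor" → sorted: einorstv
Same letters? eioprsuv != einorstv
Anagram = No


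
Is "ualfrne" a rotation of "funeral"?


Word: "funeral", Candidate: "ualfrne"
Method: check if candidate is substring of word+word
"funeralfuneral" contains "ualfrne"? No
Is rotation = No


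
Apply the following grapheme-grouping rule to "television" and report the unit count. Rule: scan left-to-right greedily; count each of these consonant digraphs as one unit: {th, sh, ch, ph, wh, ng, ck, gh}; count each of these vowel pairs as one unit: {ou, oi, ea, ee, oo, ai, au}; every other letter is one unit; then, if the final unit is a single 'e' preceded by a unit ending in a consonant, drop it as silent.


Word: "television" (10 letters)
Left-to-right scan:
  (1) 't' (letter)
  (2) 'e' (letter)
  (3) 'l' (letter)
  (4) 'e' (letter)
  (5) 'v' (letter)
  (6) 'i' (letter)
  (7) 's' (letter)
  (8) 'i' (letter)
  (9) 'o' (letter)
  (10) 'n' (letter)
Units from scan: 10
Sound units = 10 units


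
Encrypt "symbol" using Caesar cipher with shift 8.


Word: "symbol"
Shift: 8
Each letter → (letter + shift) mod 26:
  's' (18) + 8 = 0 → 'a'
  'y' (24) + 8 = 6 → 'g'
  'm' (12) + 8 = 20 → 'u'
  'b' (1) + 8 = 9 → 'j'
  'o' (14) + 8 = 22 → 'w'
  'l' (11) + 8 = 19 → 't'
Result = "agujwt"


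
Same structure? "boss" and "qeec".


Pattern of "boss": [0, 1, 2, 2]
Pattern of "qeec": [0, 1, 1, 2]
Patterns do not match
Same pattern = No


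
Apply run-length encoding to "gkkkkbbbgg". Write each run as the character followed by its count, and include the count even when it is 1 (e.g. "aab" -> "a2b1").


String: "gkkkkbbbgg"
Scanning for consecutive runs:
  'g' x 1
  'k' x 4
  'b' x 3
  'g' x 2
RLE = "g1k4b3g2"


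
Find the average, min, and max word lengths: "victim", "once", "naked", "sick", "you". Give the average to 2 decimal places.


Lengths: "victim"=6, "once"=4, "naked"=5, "sick"=4, "you"=3
Sum = 22, Count = 5
Average = 22/5 = 4.40
= avg=4.40, min=3, max=6


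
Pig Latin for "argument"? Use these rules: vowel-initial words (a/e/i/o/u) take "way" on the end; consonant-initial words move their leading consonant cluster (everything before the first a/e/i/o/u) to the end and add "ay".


Word: "argument"
Starts with vowel → add 'way'
Pig Latin = "argumentway"


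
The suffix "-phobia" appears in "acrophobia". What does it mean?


Suffix: -phobia
As in: acrophobia -> acro- + -phobia
Meaning = fear of


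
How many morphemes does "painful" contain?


Word: "painful"
Morphemes: pain | -ful
Each morpheme carries meaning
= 2 morphemes


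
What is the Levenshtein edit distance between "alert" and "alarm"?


Word 1: "alert" (length 5)
Word 2: "alarm" (length 5)
One optimal edit sequence (insert/delete/substitute each cost 1):
  1. keep 'a'
  2. keep 'l'
  3. substitute 'e' -> 'a'  (+1)
  4. keep 'r'
  5. substitute 't' -> 'm'  (+1)
Total edit operations: 2
Edit distance = 2


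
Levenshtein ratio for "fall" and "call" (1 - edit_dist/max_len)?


Word 1: "fall" (length 4)
Word 2: "call" (length 4)
One optimal edit sequence:
  1. substitute 'f' -> 'c'  (+1)
  2. keep 'a'
  3. keep 'l'
  4. keep 'l'
Edit distance = 1
Max length = max(4, 4) = 4
Similarity = 1 - 1/4
= 0.7500


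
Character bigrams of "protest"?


Word: "protest" (length 7)
Number of bigrams = 7 - 2 + 1 = 6
  Position 0: "pr"
  Position 1: "ro"
  Position 2: "ot"
  Position 3: "te"
  Position 4: "es"
  Position 5: "st"
Bigrams = "pr", "ro", "ot", "te", "es", "st"


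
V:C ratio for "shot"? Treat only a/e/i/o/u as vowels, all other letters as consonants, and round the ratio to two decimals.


Word: "shot"
Vowels (a,e,i,o,u): 1
Consonants: 3
Ratio = 1/3
= 0.33


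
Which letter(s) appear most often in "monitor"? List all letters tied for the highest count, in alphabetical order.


Word: "monitor"
Letter counts:
  'i': 1
  'm': 1
  'n': 1
  'o': 2
  'r': 1
  't': 1
Maximum count = 2
Most frequent = 'o' (2 times each)


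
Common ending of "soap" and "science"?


Word 1: "soap"
Word 2: "science"
Comparing from end:
  Pos -1: 'p' != 'e' (stop)
LCS = "" (length 0)


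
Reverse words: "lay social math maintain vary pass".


Original: "lay social math maintain vary pass"
Words (1..n): lay | social | math | maintain | vary | pass
Reversed (n..1): pass | vary | maintain | math | social | lay
Result = "pass vary maintain math social lay"


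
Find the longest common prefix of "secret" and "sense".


Word 1: "secret"
Word 2: "sense"
Comparing from start:
  Pos 0: 's' == 's'
  Pos 1: 'e' == 'e'
  Pos 2: 'c' != 'n' (stop)
LCP = "se" (length 2)


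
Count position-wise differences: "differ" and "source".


Comparing character by character (same length = 6):
  Pos 0: 'd' vs 's' !=
  Pos 1: 'i' vs 'o' !=
  Pos 2: 'f' vs 'u' !=
  Pos 3: 'f' vs 'r' !=
  Pos 4: 'e' vs 'c' !=
  Pos 5: 'r' vs 'e' !=
Hamming distance = 6


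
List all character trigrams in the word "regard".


Word: "regard" (length 6)
Number of trigrams = 6 - 3 + 1 = 4
  Position 0: "reg"
  Position 1: "ega"
  Position 2: "gar"
  Position 3: "ard"
Trigrams = "reg", "ega", "gar", "ard"


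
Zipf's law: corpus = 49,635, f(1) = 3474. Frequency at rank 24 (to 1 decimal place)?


Zipf's law: f(r) = f(1) / r
f(1) = 3474
f(24) = 3474 / 24
= 144.8 occurrences


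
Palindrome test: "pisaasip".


Word: "pisaasip"
Reversed: "pisaasip"
Forward == Backward? pisaasip == pisaasip
Palindrome = Yes


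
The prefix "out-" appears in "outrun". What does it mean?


Prefix: out-
Example: outrun (out- + run)
Meaning = surpass


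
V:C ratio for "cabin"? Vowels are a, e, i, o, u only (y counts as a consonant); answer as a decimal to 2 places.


Word: "cabin"
Vowels (a,e,i,o,u): 2
Consonants: 3
Ratio = 2/3
= 0.67


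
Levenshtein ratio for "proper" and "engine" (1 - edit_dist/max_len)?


Word 1: "proper" (length 6)
Word 2: "engine" (length 6)
One optimal edit sequence:
  1. substitute 'p' -> 'e'  (+1)
  2. substitute 'r' -> 'n'  (+1)
  3. substitute 'o' -> 'g'  (+1)
  4. substitute 'p' -> 'i'  (+1)
  5. substitute 'e' -> 'n'  (+1)
  6. substitute 'r' -> 'e'  (+1)
Edit distance = 6
Max length = max(6, 6) = 6
Similarity = 1 - 6/6
= 0.0000


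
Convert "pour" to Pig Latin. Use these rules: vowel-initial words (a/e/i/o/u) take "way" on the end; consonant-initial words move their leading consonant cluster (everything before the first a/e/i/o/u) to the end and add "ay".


Word: "pour"
Starts with consonant(s) → move to end, add 'ay'
Consonant cluster: "p"
Pig Latin = "ourpay"


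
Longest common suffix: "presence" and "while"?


Word 1: "presence"
Word 2: "while"
Comparing from end:
  Pos -1: 'e' == 'e'
  Pos -2: 'c' != 'l' (stop)
LCS = "e" (length 1)


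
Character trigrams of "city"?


Word: "city" (length 4)
Number of trigrams = 4 - 3 + 1 = 2
  Position 0: "cit"
  Position 1: "ity"
Trigrams = "cit", "ity"


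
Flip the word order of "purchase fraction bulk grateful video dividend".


Original: "purchase fraction bulk grateful video dividend"
Words (1..n): purchase | fraction | bulk | grateful | video | dividend
Reversed (n..1): dividend | video | grateful | bulk | fraction | purchase
Result = "dividend video grateful bulk fraction purchase"


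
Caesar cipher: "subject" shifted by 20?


Word: "subject"
Shift: 20
Each letter → (letter + shift) mod 26:
  's' (18) + 20 = 12 → 'm'
  'u' (20) + 20 = 14 → 'o'
  'b' (1) + 20 = 21 → 'v'
  'j' (9) + 20 = 3 → 'd'
  'e' (4) + 20 = 24 → 'y'
  'c' (2) + 20 = 22 → 'w'
  't' (19) + 20 = 13 → 'n'
Result = "movdywn"


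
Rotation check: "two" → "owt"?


Word: "two", Candidate: "owt"
Method: check if candidate is substring of word+word
"twotwo" contains "owt"? No
Is rotation = No


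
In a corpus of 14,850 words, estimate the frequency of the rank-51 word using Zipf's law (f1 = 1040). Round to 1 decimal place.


Zipf's law: f(r) = f(1) / r
f(1) = 1040
f(51) = 1040 / 51
= 20.4 occurrences


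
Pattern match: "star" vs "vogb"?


Pattern of "star": [0, 1, 2, 3]
Pattern of "vogb": [0, 1, 2, 3]
Patterns match
Same pattern = Yes


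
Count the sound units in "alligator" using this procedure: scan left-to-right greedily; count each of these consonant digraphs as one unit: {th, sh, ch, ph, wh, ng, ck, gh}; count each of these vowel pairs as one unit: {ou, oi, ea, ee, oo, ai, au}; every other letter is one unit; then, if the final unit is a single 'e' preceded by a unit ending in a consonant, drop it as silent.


Word: "alligator" (9 letters)
Left-to-right scan:
  1. 'a' (letter)
  2. 'l' (letter)
  3. 'l' (letter)
  4. 'i' (letter)
  5. 'g' (letter)
  6. 'a' (letter)
  7. 't' (letter)
  8. 'o' (letter)
  9. 'r' (letter)
Units from scan: 9
Sound units = 9 units


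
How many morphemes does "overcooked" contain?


Word: "overcooked"
Morphemes: over- + cook + -ed
Each morpheme carries meaning
= 3 morphemes


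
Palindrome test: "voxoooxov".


Word: "voxoooxov"
Reversed: "voxoooxov"
Forward == Backward? voxoooxov == voxoooxov
Palindrome = Yes


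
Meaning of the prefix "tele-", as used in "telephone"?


Prefix: tele-
Example: telephone = tele- + phone
Meaning = distant


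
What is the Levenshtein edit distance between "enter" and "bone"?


Word 1: "enter" (length 5)
Word 2: "bone" (length 4)
One optimal edit sequence (insert/delete/substitute each cost 1):
  1. substitute 'e' -> 'b'  (+1)
  2. substitute 'n' -> 'o'  (+1)
  3. substitute 't' -> 'n'  (+1)
  4. keep 'e'
  5. delete 'r'  (+1)
Total edit operations: 4
Edit distance = 4
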